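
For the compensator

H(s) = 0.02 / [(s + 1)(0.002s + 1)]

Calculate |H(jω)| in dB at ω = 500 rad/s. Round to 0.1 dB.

At ω = 500 rad/s:
pole (1 + j500·1) = 1 + j500 → |·| ≈ 500, ∠ ≈ 89.89°
pole (1 + j500·0.002) = 1 + j1 → |·| ≈ 1.4142, ∠ ≈ 45.00°
|H| = 0.02 · 1 / (500 · 1.4142) ≈ 2.8285e-05
Gain = 20 log₁₀(2.8285e-05) ≈ -90.97 dB

-91.0 dB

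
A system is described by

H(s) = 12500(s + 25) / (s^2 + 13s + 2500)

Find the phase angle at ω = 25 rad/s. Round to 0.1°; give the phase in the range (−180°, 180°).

35.2°

At s = jω = j25:
zero (s+25): 25 + j25 → |·| = √(25²+25²) = √1250 ≈ 35.355, ∠ = arctan(25/25) ≈ 45.00°
quadratic: (j25)² + 13·j25 + 2500 = 1875 + j325 → |·| ≈ 1903, ∠ ≈ 9.83°
∠H = 45.00° − 9.83° = 35.17°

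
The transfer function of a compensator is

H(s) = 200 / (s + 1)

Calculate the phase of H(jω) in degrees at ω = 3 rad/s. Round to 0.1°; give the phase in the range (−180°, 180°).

-71.6°

At s = jω = j3:
pole (s+1): 1 + j3 → |·| = √(1²+3²) = √10 ≈ 3.1623, ∠ = arctan(3/1) ≈ 71.57°
∠H = 0.00° − 71.57° = -71.57°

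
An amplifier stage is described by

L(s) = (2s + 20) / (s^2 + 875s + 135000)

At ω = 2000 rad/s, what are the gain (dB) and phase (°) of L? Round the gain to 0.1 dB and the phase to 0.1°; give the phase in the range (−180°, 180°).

-60.5 dB, -65.9°

Substitute s = j2000:
Numerator: 2(j2000) + 20 = 20 + j4000
Denominator: (j2000)^2 + 875(j2000) + 135000 = -3865000 + j1750000
|N| = √(20² + 4000²) ≈ 4000, ∠N ≈ 89.71°
|D| = √(3865000² + 1750000²) ≈ 4.2427e+06, ∠D ≈ 155.64°
|L| = 4000 / 4.2427e+06 ≈ 0.0009428
Gain = 20 log₁₀(0.0009428) ≈ -60.51 dB
∠L = 89.71° − 155.64° = -65.93°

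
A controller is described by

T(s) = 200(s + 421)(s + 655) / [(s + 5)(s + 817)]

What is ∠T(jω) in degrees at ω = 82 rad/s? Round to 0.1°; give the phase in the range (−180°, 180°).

-74.1°

At s = jω = j82:
zero (s+421): 421 + j82 → |·| = √(421²+82²) = √183965 ≈ 428.91, ∠ = arctan(82/421) ≈ 11.02°
zero (s+655): 655 + j82 → |·| = √(655²+82²) = √435749 ≈ 660.11, ∠ = arctan(82/655) ≈ 7.14°
pole (s+5): 5 + j82 → |·| = √(5²+82²) = √6749 ≈ 82.152, ∠ = arctan(82/5) ≈ 86.51°
pole (s+817): 817 + j82 → |·| = √(817²+82²) = √674213 ≈ 821.1, ∠ = arctan(82/817) ≈ 5.73°
∠T = 18.16° − 92.24° = -74.08°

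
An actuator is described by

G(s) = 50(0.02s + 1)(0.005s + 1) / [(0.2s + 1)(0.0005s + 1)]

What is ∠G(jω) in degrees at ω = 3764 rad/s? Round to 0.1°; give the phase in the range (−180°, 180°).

At ω = 3764 rad/s:
zero (1 + j3764·0.02) = 1 + j75.28 → |·| ≈ 75.287, ∠ ≈ 89.24°
zero (1 + j3764·0.005) = 1 + j18.82 → |·| ≈ 18.847, ∠ ≈ 86.96°
pole (1 + j3764·0.2) = 1 + j752.8 → |·| ≈ 752.8, ∠ ≈ 89.92°
pole (1 + j3764·0.0005) = 1 + j1.882 → |·| ≈ 2.1312, ∠ ≈ 62.02°
∠G = (89.24° + 86.96°) − (89.92° + 62.02°) = 24.26°

24.3°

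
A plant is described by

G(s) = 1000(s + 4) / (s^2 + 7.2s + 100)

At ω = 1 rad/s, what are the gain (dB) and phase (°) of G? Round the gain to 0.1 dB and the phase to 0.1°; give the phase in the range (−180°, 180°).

At s = jω = j1:
zero (s+4): 4 + j1 → |·| = √(4²+1²) = √17 ≈ 4.1231, ∠ = arctan(1/4) ≈ 14.04°
quadratic: (j1)² + 7.2·j1 + 100 = 99 + j7.2 → |·| ≈ 99.261, ∠ ≈ 4.16°
|G| = 1000 · 4.1231 / 99.261 ≈ 41.538
Gain = 20 log₁₀(41.538) ≈ 32.37 dB
∠G = 14.04° − 4.16° = 9.88°

32.4 dB, 9.9°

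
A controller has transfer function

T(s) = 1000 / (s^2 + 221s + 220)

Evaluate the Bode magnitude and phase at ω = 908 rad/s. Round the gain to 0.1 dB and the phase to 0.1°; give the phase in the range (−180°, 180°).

Substitute s = j908:
Numerator: 1000 = 1000 + j0
Denominator: (j908)^2 + 221(j908) + 220 = -824244 + j200668
|N| = √(1000² + 0²) ≈ 1000, ∠N ≈ 0.00°
|D| = √(824244² + 200668²) ≈ 8.4832e+05, ∠D ≈ 166.32°
|T| = 1000 / 8.4832e+05 ≈ 0.0011788
Gain = 20 log₁₀(0.0011788) ≈ -58.57 dB
∠T = 0.00° − 166.32° = -166.32°

-58.6 dB, -166.3°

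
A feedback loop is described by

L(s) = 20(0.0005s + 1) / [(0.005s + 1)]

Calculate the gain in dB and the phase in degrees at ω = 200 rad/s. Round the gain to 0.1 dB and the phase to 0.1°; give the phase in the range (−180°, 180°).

At ω = 200 rad/s:
zero (1 + j200·0.0005) = 1 + j0.1 → |·| ≈ 1.005, ∠ ≈ 5.71°
pole (1 + j200·0.005) = 1 + j1 → |·| ≈ 1.4142, ∠ ≈ 45.00°
|L| = 20 · 1.005 / (1.4142) ≈ 14.213
Gain = 20 log₁₀(14.213) ≈ 23.05 dB
∠L = (5.71°) − (45.00°) = -39.29°

23.1 dB, -39.3°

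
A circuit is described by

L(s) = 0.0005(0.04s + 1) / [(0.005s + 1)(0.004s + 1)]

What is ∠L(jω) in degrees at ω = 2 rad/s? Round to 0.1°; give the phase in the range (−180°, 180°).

3.5°

At ω = 2 rad/s:
zero (1 + j2·0.04) = 1 + j0.08 → |·| ≈ 1.0032, ∠ ≈ 4.57°
pole (1 + j2·0.005) = 1 + j0.01 → |·| ≈ 1, ∠ ≈ 0.57°
pole (1 + j2·0.004) = 1 + j0.008 → |·| ≈ 1, ∠ ≈ 0.46°
∠L = (4.57°) − (0.57° + 0.46°) = 3.54°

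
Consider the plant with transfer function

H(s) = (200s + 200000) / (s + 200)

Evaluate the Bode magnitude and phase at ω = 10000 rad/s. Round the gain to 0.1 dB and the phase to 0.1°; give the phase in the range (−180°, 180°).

Substitute s = j10000:
Numerator: 200(j10000) + 200000 = 200000 + j2000000
Denominator: (j10000) + 200 = 200 + j10000
|N| = √(200000² + 2000000²) ≈ 2.01e+06, ∠N ≈ 84.29°
|D| = √(200² + 10000²) ≈ 10002, ∠D ≈ 88.85°
|H| = 2.01e+06 / 10002 ≈ 200.96
Gain = 20 log₁₀(200.96) ≈ 46.06 dB
∠H = 84.29° − 88.85° = -4.56°

46.1 dB, -4.6°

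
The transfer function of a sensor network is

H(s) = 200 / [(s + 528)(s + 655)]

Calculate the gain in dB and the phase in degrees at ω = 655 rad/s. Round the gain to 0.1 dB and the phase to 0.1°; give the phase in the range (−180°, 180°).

-71.8 dB, -96.1°

At s = jω = j655:
pole (s+528): 528 + j655 → |·| = √(528²+655²) = √707809 ≈ 841.31, ∠ = arctan(655/528) ≈ 51.13°
pole (s+655): 655 + j655 → |·| = √(655²+655²) = √858050 ≈ 926.31, ∠ = arctan(655/655) ≈ 45.00°
|H| = 200 / 7.7931e+05 ≈ 0.00025664
Gain = 20 log₁₀(0.00025664) ≈ -71.81 dB
∠H = 0.00° − 96.13° = -96.13°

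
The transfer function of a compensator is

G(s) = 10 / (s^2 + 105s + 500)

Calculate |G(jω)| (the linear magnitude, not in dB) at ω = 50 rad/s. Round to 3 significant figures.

0.00178

Substitute s = j50:
Numerator: 10 = 10 + j0
Denominator: (j50)^2 + 105(j50) + 500 = -2000 + j5250
|N| = √(10² + 0²) ≈ 10, ∠N ≈ 0.00°
|D| = √(2000² + 5250²) ≈ 5618.1, ∠D ≈ 110.85°
|G| = 10 / 5618.1 ≈ 0.00178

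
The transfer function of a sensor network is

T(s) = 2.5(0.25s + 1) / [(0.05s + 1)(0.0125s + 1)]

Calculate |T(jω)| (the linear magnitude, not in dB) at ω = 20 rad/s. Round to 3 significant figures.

At ω = 20 rad/s:
zero (1 + j20·0.25) = 1 + j5 → |·| ≈ 5.099, ∠ ≈ 78.69°
pole (1 + j20·0.05) = 1 + j1 → |·| ≈ 1.4142, ∠ ≈ 45.00°
pole (1 + j20·0.0125) = 1 + j0.25 → |·| ≈ 1.0308, ∠ ≈ 14.04°
|T| = 2.5 · 5.099 / (1.4142 · 1.0308) ≈ 8.7446

8.74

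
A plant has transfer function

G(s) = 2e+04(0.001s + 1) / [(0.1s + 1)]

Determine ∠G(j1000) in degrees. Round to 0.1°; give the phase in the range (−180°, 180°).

-44.4°

At ω = 1000 rad/s:
zero (1 + j1000·0.001) = 1 + j1 → |·| ≈ 1.4142, ∠ ≈ 45.00°
pole (1 + j1000·0.1) = 1 + j100 → |·| ≈ 100, ∠ ≈ 89.43°
∠G = (45.00°) − (89.43°) = -44.43°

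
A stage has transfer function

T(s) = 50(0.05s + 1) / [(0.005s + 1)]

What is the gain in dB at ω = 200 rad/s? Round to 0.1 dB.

At ω = 200 rad/s:
zero (1 + j200·0.05) = 1 + j10 → |·| ≈ 10.05, ∠ ≈ 84.29°
pole (1 + j200·0.005) = 1 + j1 → |·| ≈ 1.4142, ∠ ≈ 45.00°
|T| = 50 · 10.05 / (1.4142) ≈ 355.32
Gain = 20 log₁₀(355.32) ≈ 51.01 dB

51.0 dB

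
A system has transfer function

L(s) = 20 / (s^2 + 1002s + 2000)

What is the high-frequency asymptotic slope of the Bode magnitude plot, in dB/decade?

-40 dB/decade

Each pole contributes −20 dB/decade at high frequency; each zero contributes +20 dB/decade.
Net: 0 zero(s) − 2 pole(s) → -40 dB/decade.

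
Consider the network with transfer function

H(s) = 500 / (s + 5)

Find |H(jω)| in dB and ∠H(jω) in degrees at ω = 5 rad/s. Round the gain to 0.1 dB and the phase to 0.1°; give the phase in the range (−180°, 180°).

37.0 dB, -45.0°

At s = jω = j5:
pole (s+5): 5 + j5 → |·| = √(5²+5²) = √50 ≈ 7.0711, ∠ = arctan(5/5) ≈ 45.00°
|H| = 500 / 7.0711 ≈ 70.71
Gain = 20 log₁₀(70.71) ≈ 36.99 dB
∠H = 0.00° − 45.00° = -45.00°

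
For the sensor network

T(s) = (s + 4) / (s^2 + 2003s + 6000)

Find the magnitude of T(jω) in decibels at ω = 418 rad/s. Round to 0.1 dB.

Substitute s = j418:
Numerator: (j418) + 4 = 4 + j418
Denominator: (j418)^2 + 2003(j418) + 6000 = -168724 + j837254
|N| = √(4² + 418²) ≈ 418.02, ∠N ≈ 89.45°
|D| = √(168724² + 837254²) ≈ 8.5409e+05, ∠D ≈ 101.39°
|T| = 418.02 / 8.5409e+05 ≈ 0.00048943
Gain = 20 log₁₀(0.00048943) ≈ -66.21 dB

-66.2 dB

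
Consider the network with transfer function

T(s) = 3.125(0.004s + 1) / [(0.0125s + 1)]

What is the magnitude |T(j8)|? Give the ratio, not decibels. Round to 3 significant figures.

At ω = 8 rad/s:
zero (1 + j8·0.004) = 1 + j0.032 → |·| ≈ 1.0005, ∠ ≈ 1.83°
pole (1 + j8·0.0125) = 1 + j0.1 → |·| ≈ 1.005, ∠ ≈ 5.71°
|T| = 3.125 · 1.0005 / (1.005) ≈ 3.111

3.11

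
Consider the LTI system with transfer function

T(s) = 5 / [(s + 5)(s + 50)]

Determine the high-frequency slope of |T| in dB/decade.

Each pole contributes −20 dB/decade at high frequency; each zero contributes +20 dB/decade.
Net: 0 zero(s) − 2 pole(s) → -40 dB/decade.

-40 dB/decade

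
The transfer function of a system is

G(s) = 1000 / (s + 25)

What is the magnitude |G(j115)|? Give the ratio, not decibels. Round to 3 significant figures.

8.50

At s = jω = j115:
pole (s+25): 25 + j115 → |·| = √(25²+115²) = √13850 ≈ 117.69, ∠ = arctan(115/25) ≈ 77.74°
|G| = 1000 / 117.69 ≈ 8.4969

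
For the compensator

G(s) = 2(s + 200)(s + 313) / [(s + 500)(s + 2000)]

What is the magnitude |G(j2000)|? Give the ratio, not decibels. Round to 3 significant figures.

1.40

At s = jω = j2000:
zero (s+200): 200 + j2000 → |·| = √(200²+2000²) = √4040000 ≈ 2010, ∠ = arctan(2000/200) ≈ 84.29°
zero (s+313): 313 + j2000 → |·| = √(313²+2000²) = √4097969 ≈ 2024.3, ∠ = arctan(2000/313) ≈ 81.11°
pole (s+500): 500 + j2000 → |·| = √(500²+2000²) = √4250000 ≈ 2061.6, ∠ = arctan(2000/500) ≈ 75.96°
pole (s+2000): 2000 + j2000 → |·| = √(2000²+2000²) = √8000000 ≈ 2828.4, ∠ = arctan(2000/2000) ≈ 45.00°
|G| = 2 · 4.0688e+06 / 5.831e+06 ≈ 1.3956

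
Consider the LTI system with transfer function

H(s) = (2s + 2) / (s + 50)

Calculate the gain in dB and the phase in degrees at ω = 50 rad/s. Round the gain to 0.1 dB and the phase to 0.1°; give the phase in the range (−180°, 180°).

3.0 dB, 43.9°

Substitute s = j50:
Numerator: 2(j50) + 2 = 2 + j100
Denominator: (j50) + 50 = 50 + j50
|N| = √(2² + 100²) ≈ 100.02, ∠N ≈ 88.85°
|D| = √(50² + 50²) ≈ 70.711, ∠D ≈ 45.00°
|H| = 100.02 / 70.711 ≈ 1.4145
Gain = 20 log₁₀(1.4145) ≈ 3.01 dB
∠H = 88.85° − 45.00° = 43.85°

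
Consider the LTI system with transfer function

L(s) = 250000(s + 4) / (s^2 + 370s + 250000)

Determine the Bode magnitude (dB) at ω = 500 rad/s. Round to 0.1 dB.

56.6 dB

At s = jω = j500:
zero (s+4): 4 + j500 → |·| = √(4²+500²) = √250016 ≈ 500.02, ∠ = arctan(500/4) ≈ 89.54°
quadratic: (j500)² + 370·j500 + 250000 = 0 + j185000 → |·| ≈ 1.85e+05, ∠ ≈ 90.00°
|L| = 250000 · 500.02 / 1.85e+05 ≈ 675.7
Gain = 20 log₁₀(675.7) ≈ 56.60 dB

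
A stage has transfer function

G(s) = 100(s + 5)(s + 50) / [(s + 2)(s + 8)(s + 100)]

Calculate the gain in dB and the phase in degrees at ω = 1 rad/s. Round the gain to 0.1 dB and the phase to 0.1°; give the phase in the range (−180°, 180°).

At s = jω = j1:
zero (s+5): 5 + j1 → |·| = √(5²+1²) = √26 ≈ 5.099, ∠ = arctan(1/5) ≈ 11.31°
zero (s+50): 50 + j1 → |·| = √(50²+1²) = √2501 ≈ 50.01, ∠ = arctan(1/50) ≈ 1.15°
pole (s+2): 2 + j1 → |·| = √(2²+1²) = √5 ≈ 2.2361, ∠ = arctan(1/2) ≈ 26.57°
pole (s+8): 8 + j1 → |·| = √(8²+1²) = √65 ≈ 8.0623, ∠ = arctan(1/8) ≈ 7.13°
pole (s+100): 100 + j1 → |·| = √(100²+1²) = √10001 ≈ 100, ∠ = arctan(1/100) ≈ 0.57°
|G| = 100 · 255 / 1802.8 ≈ 14.145
Gain = 20 log₁₀(14.145) ≈ 23.01 dB
∠G = 12.46° − 34.27° = -21.81°

23.0 dB, -21.8°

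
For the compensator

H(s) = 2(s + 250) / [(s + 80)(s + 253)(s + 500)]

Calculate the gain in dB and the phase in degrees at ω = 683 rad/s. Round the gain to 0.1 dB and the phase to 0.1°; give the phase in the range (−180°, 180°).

At s = jω = j683:
zero (s+250): 250 + j683 → |·| = √(250²+683²) = √528989 ≈ 727.32, ∠ = arctan(683/250) ≈ 69.90°
pole (s+80): 80 + j683 → |·| = √(80²+683²) = √472889 ≈ 687.67, ∠ = arctan(683/80) ≈ 83.32°
pole (s+253): 253 + j683 → |·| = √(253²+683²) = √530498 ≈ 728.35, ∠ = arctan(683/253) ≈ 69.67°
pole (s+500): 500 + j683 → |·| = √(500²+683²) = √716489 ≈ 846.46, ∠ = arctan(683/500) ≈ 53.79°
|H| = 2 · 727.32 / 4.2396e+08 ≈ 3.4311e-06
Gain = 20 log₁₀(3.4311e-06) ≈ -109.29 dB
∠H = 69.90° − 206.78° = -136.88°

-109.3 dB, -136.9°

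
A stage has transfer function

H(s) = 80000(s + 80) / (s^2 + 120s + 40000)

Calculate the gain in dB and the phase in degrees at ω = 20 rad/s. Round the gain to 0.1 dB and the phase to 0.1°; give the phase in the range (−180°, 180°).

At s = jω = j20:
zero (s+80): 80 + j20 → |·| = √(80²+20²) = √6800 ≈ 82.462, ∠ = arctan(20/80) ≈ 14.04°
quadratic: (j20)² + 120·j20 + 40000 = 39600 + j2400 → |·| ≈ 39673, ∠ ≈ 3.47°
|H| = 80000 · 82.462 / 39673 ≈ 166.28
Gain = 20 log₁₀(166.28) ≈ 44.42 dB
∠H = 14.04° − 3.47° = 10.57°

44.4 dB, 10.6°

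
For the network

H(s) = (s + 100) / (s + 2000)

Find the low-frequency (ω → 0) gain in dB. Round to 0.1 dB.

H(0) = 100 / 2000 = 0.05
20 log₁₀(0.05) ≈ -26.02 dB

-26.0 dB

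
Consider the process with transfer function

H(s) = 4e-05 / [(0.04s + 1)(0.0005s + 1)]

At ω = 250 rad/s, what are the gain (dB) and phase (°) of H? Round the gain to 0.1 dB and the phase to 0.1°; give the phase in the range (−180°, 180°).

At ω = 250 rad/s:
pole (1 + j250·0.04) = 1 + j10 → |·| ≈ 10.05, ∠ ≈ 84.29°
pole (1 + j250·0.0005) = 1 + j0.125 → |·| ≈ 1.0078, ∠ ≈ 7.13°
|H| = 4e-05 · 1 / (10.05 · 1.0078) ≈ 3.9493e-06
Gain = 20 log₁₀(3.9493e-06) ≈ -108.07 dB
∠H = (0°) − (84.29° + 7.13°) = -91.42°

-108.1 dB, -91.4°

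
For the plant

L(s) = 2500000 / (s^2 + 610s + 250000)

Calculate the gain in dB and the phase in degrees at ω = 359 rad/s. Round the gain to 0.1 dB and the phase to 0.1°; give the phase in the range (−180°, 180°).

20.0 dB, -61.1°

At s = jω = j359:
quadratic: (j359)² + 610·j359 + 250000 = 121119 + j218990 → |·| ≈ 2.5025e+05, ∠ ≈ 61.05°
|L| = 2500000 / 2.5025e+05 ≈ 9.99
Gain = 20 log₁₀(9.99) ≈ 19.99 dB
∠L = 0.00° − 61.05° = -61.05°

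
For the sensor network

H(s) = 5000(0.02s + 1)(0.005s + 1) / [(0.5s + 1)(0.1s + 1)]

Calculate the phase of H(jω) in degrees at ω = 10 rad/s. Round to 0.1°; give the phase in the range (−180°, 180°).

-109.5°

At ω = 10 rad/s:
zero (1 + j10·0.02) = 1 + j0.2 → |·| ≈ 1.0198, ∠ ≈ 11.31°
zero (1 + j10·0.005) = 1 + j0.05 → |·| ≈ 1.0012, ∠ ≈ 2.86°
pole (1 + j10·0.5) = 1 + j5 → |·| ≈ 5.099, ∠ ≈ 78.69°
pole (1 + j10·0.1) = 1 + j1 → |·| ≈ 1.4142, ∠ ≈ 45.00°
∠H = (11.31° + 2.86°) − (78.69° + 45.00°) = -109.52°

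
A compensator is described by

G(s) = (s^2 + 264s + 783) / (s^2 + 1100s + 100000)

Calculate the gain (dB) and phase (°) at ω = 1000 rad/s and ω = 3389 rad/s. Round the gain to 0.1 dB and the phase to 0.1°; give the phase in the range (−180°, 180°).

ω = 1000: -2.8 dB, 35.9°; ω = 3389: -0.3 dB, 13.7°

Substitute s = j1000:
Numerator: (j1000)^2 + 264(j1000) + 783 = -999217 + j264000
Denominator: (j1000)^2 + 1100(j1000) + 100000 = -900000 + j1100000
|N| = √(999217² + 264000²) ≈ 1.0335e+06, ∠N ≈ 165.20°
|D| = √(900000² + 1100000²) ≈ 1.4213e+06, ∠D ≈ 129.29°
|G| = 1.0335e+06 / 1.4213e+06 ≈ 0.72715
Gain = 20 log₁₀(0.72715) ≈ -2.77 dB
∠G = 165.20° − 129.29° = 35.91°

Substitute s = j3389:
Numerator: (j3389)^2 + 264(j3389) + 783 = -11484538 + j894696
Denominator: (j3389)^2 + 1100(j3389) + 100000 = -11385321 + j3727900
|N| = √(11484538² + 894696²) ≈ 1.1519e+07, ∠N ≈ 175.55°
|D| = √(11385321² + 3727900²) ≈ 1.198e+07, ∠D ≈ 161.87°
|G| = 1.1519e+07 / 1.198e+07 ≈ 0.96152
Gain = 20 log₁₀(0.96152) ≈ -0.34 dB
∠G = 175.55° − 161.87° = 13.68°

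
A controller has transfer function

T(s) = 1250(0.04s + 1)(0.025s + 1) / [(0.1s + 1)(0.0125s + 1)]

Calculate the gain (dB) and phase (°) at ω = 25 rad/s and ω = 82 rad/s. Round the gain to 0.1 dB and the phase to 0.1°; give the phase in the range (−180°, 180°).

At ω = 25 rad/s:
zero (1 + j25·0.04) = 1 + j1 → |·| ≈ 1.4142, ∠ ≈ 45.00°
zero (1 + j25·0.025) = 1 + j0.625 → |·| ≈ 1.1792, ∠ ≈ 32.01°
pole (1 + j25·0.1) = 1 + j2.5 → |·| ≈ 2.6926, ∠ ≈ 68.20°
pole (1 + j25·0.0125) = 1 + j0.3125 → |·| ≈ 1.0477, ∠ ≈ 17.35°
|T| = 1250 · 1.4142 · 1.1792 / (2.6926 · 1.0477) ≈ 738.92
Gain = 20 log₁₀(738.92) ≈ 57.37 dB
∠T = (45.00° + 32.01°) − (68.20° + 17.35°) = -8.54°

At ω = 82 rad/s:
zero (1 + j82·0.04) = 1 + j3.28 → |·| ≈ 3.4291, ∠ ≈ 73.04°
zero (1 + j82·0.025) = 1 + j2.05 → |·| ≈ 2.2809, ∠ ≈ 64.00°
pole (1 + j82·0.1) = 1 + j8.2 → |·| ≈ 8.2608, ∠ ≈ 83.05°
pole (1 + j82·0.0125) = 1 + j1.025 → |·| ≈ 1.432, ∠ ≈ 45.71°
|T| = 1250 · 3.4291 · 2.2809 / (8.2608 · 1.432) ≈ 826.48
Gain = 20 log₁₀(826.48) ≈ 58.34 dB
∠T = (73.04° + 64.00°) − (83.05° + 45.71°) = 8.28°

ω = 25: 57.4 dB, -8.5°; ω = 82: 58.3 dB, 8.3°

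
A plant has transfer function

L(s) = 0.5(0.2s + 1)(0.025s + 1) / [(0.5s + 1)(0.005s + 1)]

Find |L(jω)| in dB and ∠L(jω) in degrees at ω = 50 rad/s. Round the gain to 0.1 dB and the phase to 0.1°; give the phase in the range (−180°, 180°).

At ω = 50 rad/s:
zero (1 + j50·0.2) = 1 + j10 → |·| ≈ 10.05, ∠ ≈ 84.29°
zero (1 + j50·0.025) = 1 + j1.25 → |·| ≈ 1.6008, ∠ ≈ 51.34°
pole (1 + j50·0.5) = 1 + j25 → |·| ≈ 25.02, ∠ ≈ 87.71°
pole (1 + j50·0.005) = 1 + j0.25 → |·| ≈ 1.0308, ∠ ≈ 14.04°
|L| = 0.5 · 10.05 · 1.6008 / (25.02 · 1.0308) ≈ 0.3119
Gain = 20 log₁₀(0.3119) ≈ -10.12 dB
∠L = (84.29° + 51.34°) − (87.71° + 14.04°) = 33.88°

-10.1 dB, 33.9°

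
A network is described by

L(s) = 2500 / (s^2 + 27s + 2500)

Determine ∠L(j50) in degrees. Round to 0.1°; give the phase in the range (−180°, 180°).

-90.0°

At s = jω = j50:
quadratic: (j50)² + 27·j50 + 2500 = 0 + j1350 → |·| ≈ 1350, ∠ ≈ 90.00°
∠L = 0.00° − 90.00° = -90.00°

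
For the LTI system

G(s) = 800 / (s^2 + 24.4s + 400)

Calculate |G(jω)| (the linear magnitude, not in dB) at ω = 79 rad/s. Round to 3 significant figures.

At s = jω = j79:
quadratic: (j79)² + 24.4·j79 + 400 = -5841 + j1927.6 → |·| ≈ 6150.8, ∠ ≈ 161.74°
|G| = 800 / 6150.8 ≈ 0.13006

0.130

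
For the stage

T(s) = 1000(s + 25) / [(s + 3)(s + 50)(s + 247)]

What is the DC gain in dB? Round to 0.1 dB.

T(0) = 1000·25 / (3·50·247) ≈ 0.67476
20 log₁₀(0.67476) ≈ -3.42 dB

-3.4 dB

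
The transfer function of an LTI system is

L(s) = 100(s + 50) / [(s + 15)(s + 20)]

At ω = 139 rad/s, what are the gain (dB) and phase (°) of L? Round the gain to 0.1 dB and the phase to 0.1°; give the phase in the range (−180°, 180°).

-2.5 dB, -95.4°

At s = jω = j139:
zero (s+50): 50 + j139 → |·| = √(50²+139²) = √21821 ≈ 147.72, ∠ = arctan(139/50) ≈ 70.22°
pole (s+15): 15 + j139 → |·| = √(15²+139²) = √19546 ≈ 139.81, ∠ = arctan(139/15) ≈ 83.84°
pole (s+20): 20 + j139 → |·| = √(20²+139²) = √19721 ≈ 140.43, ∠ = arctan(139/20) ≈ 81.81°
|L| = 100 · 147.72 / 19634 ≈ 0.75237
Gain = 20 log₁₀(0.75237) ≈ -2.47 dB
∠L = 70.22° − 165.65° = -95.43°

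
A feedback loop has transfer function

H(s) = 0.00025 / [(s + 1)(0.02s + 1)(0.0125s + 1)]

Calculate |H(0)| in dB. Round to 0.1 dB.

H(0) = 0.00025 · 1 / 1 = 0.00025
20 log₁₀(0.00025) ≈ -72.04 dB

-72.0 dB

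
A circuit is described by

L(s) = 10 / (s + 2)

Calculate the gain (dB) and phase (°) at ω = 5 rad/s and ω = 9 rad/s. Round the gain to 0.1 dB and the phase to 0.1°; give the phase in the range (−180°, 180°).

ω = 5: 5.4 dB, -68.2°; ω = 9: 0.7 dB, -77.5°

At s = jω = j5:
pole (s+2): 2 + j5 → |·| = √(2²+5²) = √29 ≈ 5.3852, ∠ = arctan(5/2) ≈ 68.20°
|L| = 10 / 5.3852 ≈ 1.8569
Gain = 20 log₁₀(1.8569) ≈ 5.38 dB
∠L = 0.00° − 68.20° = -68.20°

At s = jω = j9:
pole (s+2): 2 + j9 → |·| = √(2²+9²) = √85 ≈ 9.2195, ∠ = arctan(9/2) ≈ 77.47°
|L| = 10 / 9.2195 ≈ 1.0847
Gain = 20 log₁₀(1.0847) ≈ 0.71 dB
∠L = 0.00° − 77.47° = -77.47°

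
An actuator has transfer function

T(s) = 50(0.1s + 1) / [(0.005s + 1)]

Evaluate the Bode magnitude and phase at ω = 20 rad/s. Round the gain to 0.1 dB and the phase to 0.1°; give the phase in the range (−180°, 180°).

At ω = 20 rad/s:
zero (1 + j20·0.1) = 1 + j2 → |·| ≈ 2.2361, ∠ ≈ 63.43°
pole (1 + j20·0.005) = 1 + j0.1 → |·| ≈ 1.005, ∠ ≈ 5.71°
|T| = 50 · 2.2361 / (1.005) ≈ 111.25
Gain = 20 log₁₀(111.25) ≈ 40.93 dB
∠T = (63.43°) − (5.71°) = 57.72°

40.9 dB, 57.7°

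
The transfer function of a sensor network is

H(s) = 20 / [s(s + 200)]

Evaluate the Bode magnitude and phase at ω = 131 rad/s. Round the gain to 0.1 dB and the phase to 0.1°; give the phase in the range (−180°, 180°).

-63.9 dB, -123.2°

At s = jω = j131:
pole (s+200): 200 + j131 → |·| = √(200²+131²) = √57161 ≈ 239.08, ∠ = arctan(131/200) ≈ 33.22°
pole at origin: |s| = 131, ∠ = 90.00° (in denominator)
|H| = 20 / 31319 ≈ 0.00063859
Gain = 20 log₁₀(0.00063859) ≈ -63.90 dB
∠H = 0.00° − 123.22° = -123.22°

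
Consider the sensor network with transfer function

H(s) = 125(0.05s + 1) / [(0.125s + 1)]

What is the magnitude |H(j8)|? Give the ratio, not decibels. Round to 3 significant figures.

At ω = 8 rad/s:
zero (1 + j8·0.05) = 1 + j0.4 → |·| ≈ 1.077, ∠ ≈ 21.80°
pole (1 + j8·0.125) = 1 + j1 → |·| ≈ 1.4142, ∠ ≈ 45.00°
|H| = 125 · 1.077 / (1.4142) ≈ 95.195

95.2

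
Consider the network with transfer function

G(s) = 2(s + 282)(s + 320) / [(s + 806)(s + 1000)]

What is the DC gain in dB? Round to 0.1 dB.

G(0) = 2·282·320 / (806·1000) ≈ 0.22392
20 log₁₀(0.22392) ≈ -13.00 dB

-13.0 dB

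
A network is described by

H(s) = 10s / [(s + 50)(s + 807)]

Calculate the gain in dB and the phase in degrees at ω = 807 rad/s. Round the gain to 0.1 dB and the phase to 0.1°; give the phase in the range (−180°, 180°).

At s = jω = j807:
zero at origin: s = j807 → |·| = 807, ∠ = 90.00°
pole (s+50): 50 + j807 → |·| = √(50²+807²) = √653749 ≈ 808.55, ∠ = arctan(807/50) ≈ 86.45°
pole (s+807): 807 + j807 → |·| = √(807²+807²) = √1302498 ≈ 1141.3, ∠ = arctan(807/807) ≈ 45.00°
|H| = 10 · 807 / 9.228e+05 ≈ 0.0087451
Gain = 20 log₁₀(0.0087451) ≈ -41.16 dB
∠H = 90.00° − 131.45° = -41.45°

-41.2 dB, -41.5°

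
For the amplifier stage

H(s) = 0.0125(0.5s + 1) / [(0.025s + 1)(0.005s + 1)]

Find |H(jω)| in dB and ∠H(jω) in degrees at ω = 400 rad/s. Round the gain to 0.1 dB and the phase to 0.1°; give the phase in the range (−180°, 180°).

-19.1 dB, -58.0°

At ω = 400 rad/s:
zero (1 + j400·0.5) = 1 + j200 → |·| ≈ 200, ∠ ≈ 89.71°
pole (1 + j400·0.025) = 1 + j10 → |·| ≈ 10.05, ∠ ≈ 84.29°
pole (1 + j400·0.005) = 1 + j2 → |·| ≈ 2.2361, ∠ ≈ 63.43°
|H| = 0.0125 · 200 / (10.05 · 2.2361) ≈ 0.11125
Gain = 20 log₁₀(0.11125) ≈ -19.07 dB
∠H = (89.71°) − (84.29° + 63.43°) = -58.01°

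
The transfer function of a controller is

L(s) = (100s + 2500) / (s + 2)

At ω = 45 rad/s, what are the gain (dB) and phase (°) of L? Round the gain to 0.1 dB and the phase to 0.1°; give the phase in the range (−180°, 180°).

41.2 dB, -26.5°

Substitute s = j45:
Numerator: 100(j45) + 2500 = 2500 + j4500
Denominator: (j45) + 2 = 2 + j45
|N| = √(2500² + 4500²) ≈ 5147.8, ∠N ≈ 60.95°
|D| = √(2² + 45²) ≈ 45.044, ∠D ≈ 87.46°
|L| = 5147.8 / 45.044 ≈ 114.28
Gain = 20 log₁₀(114.28) ≈ 41.16 dB
∠L = 60.95° − 87.46° = -26.51°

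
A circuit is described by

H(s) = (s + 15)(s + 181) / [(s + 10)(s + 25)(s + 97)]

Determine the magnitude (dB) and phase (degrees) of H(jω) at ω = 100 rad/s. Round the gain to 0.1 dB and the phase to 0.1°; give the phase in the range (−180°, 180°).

-36.8 dB, -95.7°

At s = jω = j100:
zero (s+15): 15 + j100 → |·| = √(15²+100²) = √10225 ≈ 101.12, ∠ = arctan(100/15) ≈ 81.47°
zero (s+181): 181 + j100 → |·| = √(181²+100²) = √42761 ≈ 206.79, ∠ = arctan(100/181) ≈ 28.92°
pole (s+10): 10 + j100 → |·| = √(10²+100²) = √10100 ≈ 100.5, ∠ = arctan(100/10) ≈ 84.29°
pole (s+25): 25 + j100 → |·| = √(25²+100²) = √10625 ≈ 103.08, ∠ = arctan(100/25) ≈ 75.96°
pole (s+97): 97 + j100 → |·| = √(97²+100²) = √19409 ≈ 139.32, ∠ = arctan(100/97) ≈ 45.87°
|H| = 1 · 20911 / 1.4433e+06 ≈ 0.014488
Gain = 20 log₁₀(0.014488) ≈ -36.78 dB
∠H = 110.39° − 206.12° = -95.73°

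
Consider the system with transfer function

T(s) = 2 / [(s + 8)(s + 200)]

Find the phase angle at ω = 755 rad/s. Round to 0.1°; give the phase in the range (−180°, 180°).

At s = jω = j755:
pole (s+8): 8 + j755 → |·| = √(8²+755²) = √570089 ≈ 755.04, ∠ = arctan(755/8) ≈ 89.39°
pole (s+200): 200 + j755 → |·| = √(200²+755²) = √610025 ≈ 781.04, ∠ = arctan(755/200) ≈ 75.16°
∠T = 0.00° − 164.55° = -164.55°

-164.6°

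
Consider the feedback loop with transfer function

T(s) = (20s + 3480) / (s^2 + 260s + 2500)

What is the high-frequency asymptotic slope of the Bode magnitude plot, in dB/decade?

Each pole contributes −20 dB/decade at high frequency; each zero contributes +20 dB/decade.
Net: 1 zero(s) − 2 pole(s) → -20 dB/decade.

-20 dB/decade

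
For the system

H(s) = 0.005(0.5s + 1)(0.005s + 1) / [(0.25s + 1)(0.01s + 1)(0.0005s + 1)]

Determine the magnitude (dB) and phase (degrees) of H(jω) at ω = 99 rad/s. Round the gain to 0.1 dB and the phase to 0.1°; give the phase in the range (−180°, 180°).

At ω = 99 rad/s:
zero (1 + j99·0.5) = 1 + j49.5 → |·| ≈ 49.51, ∠ ≈ 88.84°
zero (1 + j99·0.005) = 1 + j0.495 → |·| ≈ 1.1158, ∠ ≈ 26.34°
pole (1 + j99·0.25) = 1 + j24.75 → |·| ≈ 24.77, ∠ ≈ 87.69°
pole (1 + j99·0.01) = 1 + j0.99 → |·| ≈ 1.4072, ∠ ≈ 44.71°
pole (1 + j99·0.0005) = 1 + j0.0495 → |·| ≈ 1.0012, ∠ ≈ 2.83°
|H| = 0.005 · 49.51 · 1.1158 / (24.77 · 1.4072 · 1.0012) ≈ 0.0079149
Gain = 20 log₁₀(0.0079149) ≈ -42.03 dB
∠H = (88.84° + 26.34°) − (87.69° + 44.71° + 2.83°) = -20.05°

-42.0 dB, -20.1°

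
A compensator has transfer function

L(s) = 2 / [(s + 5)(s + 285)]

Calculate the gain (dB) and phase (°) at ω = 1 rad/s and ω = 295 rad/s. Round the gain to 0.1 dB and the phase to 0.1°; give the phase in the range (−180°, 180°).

At s = jω = j1:
pole (s+5): 5 + j1 → |·| = √(5²+1²) = √26 ≈ 5.099, ∠ = arctan(1/5) ≈ 11.31°
pole (s+285): 285 + j1 → |·| = √(285²+1²) = √81226 ≈ 285, ∠ = arctan(1/285) ≈ 0.20°
|L| = 2 / 1453.2 ≈ 0.0013763
Gain = 20 log₁₀(0.0013763) ≈ -57.23 dB
∠L = 0.00° − 11.51° = -11.51°

At s = jω = j295:
pole (s+5): 5 + j295 → |·| = √(5²+295²) = √87050 ≈ 295.04, ∠ = arctan(295/5) ≈ 89.03°
pole (s+285): 285 + j295 → |·| = √(285²+295²) = √168250 ≈ 410.18, ∠ = arctan(295/285) ≈ 45.99°
|L| = 2 / 1.2102e+05 ≈ 1.6526e-05
Gain = 20 log₁₀(1.6526e-05) ≈ -95.64 dB
∠L = 0.00° − 135.02° = -135.02°

ω = 1: -57.2 dB, -11.5°; ω = 295: -95.6 dB, -135.0°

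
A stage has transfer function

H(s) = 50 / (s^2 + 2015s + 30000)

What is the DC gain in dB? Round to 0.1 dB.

H(0) = 50 / 30000 ≈ 0.0016667
20 log₁₀(0.0016667) ≈ -55.56 dB

-55.6 dB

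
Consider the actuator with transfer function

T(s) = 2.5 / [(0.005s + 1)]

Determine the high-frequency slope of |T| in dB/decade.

Each pole contributes −20 dB/decade at high frequency; each zero contributes +20 dB/decade.
Net: 0 zero(s) − 1 pole(s) → -20 dB/decade.

-20 dB/decade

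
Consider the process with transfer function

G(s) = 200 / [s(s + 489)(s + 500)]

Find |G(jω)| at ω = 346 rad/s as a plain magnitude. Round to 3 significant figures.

At s = jω = j346:
pole (s+489): 489 + j346 → |·| = √(489²+346²) = √358837 ≈ 599.03, ∠ = arctan(346/489) ≈ 35.28°
pole (s+500): 500 + j346 → |·| = √(500²+346²) = √369716 ≈ 608.04, ∠ = arctan(346/500) ≈ 34.68°
pole at origin: |s| = 346, ∠ = 90.00° (in denominator)
|G| = 200 / 1.2603e+08 ≈ 1.5869e-06

1.59e-06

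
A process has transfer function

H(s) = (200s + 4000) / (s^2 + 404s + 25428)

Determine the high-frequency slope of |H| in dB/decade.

-20 dB/decade

Each pole contributes −20 dB/decade at high frequency; each zero contributes +20 dB/decade.
Net: 1 zero(s) − 2 pole(s) → -20 dB/decade.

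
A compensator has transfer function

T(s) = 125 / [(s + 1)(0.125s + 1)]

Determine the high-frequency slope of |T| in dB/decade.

Each pole contributes −20 dB/decade at high frequency; each zero contributes +20 dB/decade.
Net: 0 zero(s) − 2 pole(s) → -40 dB/decade.

-40 dB/decade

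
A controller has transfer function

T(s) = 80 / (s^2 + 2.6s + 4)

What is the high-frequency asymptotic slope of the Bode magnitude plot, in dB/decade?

-40 dB/decade

Each pole contributes −20 dB/decade at high frequency; each zero contributes +20 dB/decade.
Net: 0 zero(s) − 2 pole(s) → -40 dB/decade.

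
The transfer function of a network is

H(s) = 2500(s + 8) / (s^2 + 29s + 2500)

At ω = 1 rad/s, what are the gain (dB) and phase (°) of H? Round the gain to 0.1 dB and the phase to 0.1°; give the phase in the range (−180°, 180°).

18.1 dB, 6.5°

At s = jω = j1:
zero (s+8): 8 + j1 → |·| = √(8²+1²) = √65 ≈ 8.0623, ∠ = arctan(1/8) ≈ 7.13°
quadratic: (j1)² + 29·j1 + 2500 = 2499 + j29 → |·| ≈ 2499.2, ∠ ≈ 0.66°
|H| = 2500 · 8.0623 / 2499.2 ≈ 8.0649
Gain = 20 log₁₀(8.0649) ≈ 18.13 dB
∠H = 7.13° − 0.66° = 6.47°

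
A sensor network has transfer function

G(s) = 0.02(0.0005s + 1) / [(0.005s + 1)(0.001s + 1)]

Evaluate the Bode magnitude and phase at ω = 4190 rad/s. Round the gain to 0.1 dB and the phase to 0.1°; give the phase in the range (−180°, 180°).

-65.8 dB, -99.4°

At ω = 4190 rad/s:
zero (1 + j4190·0.0005) = 1 + j2.095 → |·| ≈ 2.3214, ∠ ≈ 64.48°
pole (1 + j4190·0.005) = 1 + j20.95 → |·| ≈ 20.974, ∠ ≈ 87.27°
pole (1 + j4190·0.001) = 1 + j4.19 → |·| ≈ 4.3077, ∠ ≈ 76.58°
|G| = 0.02 · 2.3214 / (20.974 · 4.3077) ≈ 0.00051387
Gain = 20 log₁₀(0.00051387) ≈ -65.78 dB
∠G = (64.48°) − (87.27° + 76.58°) = -99.37°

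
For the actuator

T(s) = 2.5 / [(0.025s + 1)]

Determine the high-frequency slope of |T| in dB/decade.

-20 dB/decade

Each pole contributes −20 dB/decade at high frequency; each zero contributes +20 dB/decade.
Net: 0 zero(s) − 1 pole(s) → -20 dB/decade.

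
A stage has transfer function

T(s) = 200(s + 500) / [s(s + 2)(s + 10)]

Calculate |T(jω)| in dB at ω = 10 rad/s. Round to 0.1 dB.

At s = jω = j10:
zero (s+500): 500 + j10 → |·| = √(500²+10²) = √250100 ≈ 500.1, ∠ = arctan(10/500) ≈ 1.15°
pole (s+2): 2 + j10 → |·| = √(2²+10²) = √104 ≈ 10.198, ∠ = arctan(10/2) ≈ 78.69°
pole (s+10): 10 + j10 → |·| = √(10²+10²) = √200 ≈ 14.142, ∠ = arctan(10/10) ≈ 45.00°
pole at origin: |s| = 10, ∠ = 90.00° (in denominator)
|T| = 200 · 500.1 / 1442.2 ≈ 69.352
Gain = 20 log₁₀(69.352) ≈ 36.82 dB

36.8 dB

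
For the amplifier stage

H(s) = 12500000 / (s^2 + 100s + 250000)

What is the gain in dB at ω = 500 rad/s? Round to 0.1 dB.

At s = jω = j500:
quadratic: (j500)² + 100·j500 + 250000 = 0 + j50000 → |·| ≈ 50000, ∠ ≈ 90.00°
|H| = 12500000 / 50000 ≈ 250
Gain = 20 log₁₀(250) ≈ 47.96 dB

48.0 dB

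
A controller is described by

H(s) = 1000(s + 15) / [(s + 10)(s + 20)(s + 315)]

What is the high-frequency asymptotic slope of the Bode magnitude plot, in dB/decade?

-40 dB/decade

Each pole contributes −20 dB/decade at high frequency; each zero contributes +20 dB/decade.
Net: 1 zero(s) − 3 pole(s) → -40 dB/decade.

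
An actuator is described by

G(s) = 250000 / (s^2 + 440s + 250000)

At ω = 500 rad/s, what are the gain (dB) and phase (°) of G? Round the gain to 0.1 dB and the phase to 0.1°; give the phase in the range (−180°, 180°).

1.1 dB, -90.0°

At s = jω = j500:
quadratic: (j500)² + 440·j500 + 250000 = 0 + j220000 → |·| ≈ 2.2e+05, ∠ ≈ 90.00°
|G| = 250000 / 2.2e+05 ≈ 1.1364
Gain = 20 log₁₀(1.1364) ≈ 1.11 dB
∠G = 0.00° − 90.00° = -90.00°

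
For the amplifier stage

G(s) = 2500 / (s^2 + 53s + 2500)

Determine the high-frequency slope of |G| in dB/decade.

Each pole contributes −20 dB/decade at high frequency; each zero contributes +20 dB/decade.
Net: 0 zero(s) − 2 pole(s) → -40 dB/decade.

-40 dB/decade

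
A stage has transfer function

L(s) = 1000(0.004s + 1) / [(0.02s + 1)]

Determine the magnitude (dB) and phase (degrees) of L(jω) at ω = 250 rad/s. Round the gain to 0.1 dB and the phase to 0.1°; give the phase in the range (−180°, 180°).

At ω = 250 rad/s:
zero (1 + j250·0.004) = 1 + j1 → |·| ≈ 1.4142, ∠ ≈ 45.00°
pole (1 + j250·0.02) = 1 + j5 → |·| ≈ 5.099, ∠ ≈ 78.69°
|L| = 1000 · 1.4142 / (5.099) ≈ 277.35
Gain = 20 log₁₀(277.35) ≈ 48.86 dB
∠L = (45.00°) − (78.69°) = -33.69°

48.9 dB, -33.7°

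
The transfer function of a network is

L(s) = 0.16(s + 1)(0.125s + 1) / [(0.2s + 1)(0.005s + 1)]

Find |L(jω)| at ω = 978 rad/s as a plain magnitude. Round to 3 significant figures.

19.6

At ω = 978 rad/s:
zero (1 + j978·1) = 1 + j978 → |·| ≈ 978, ∠ ≈ 89.94°
zero (1 + j978·0.125) = 1 + j122.25 → |·| ≈ 122.25, ∠ ≈ 89.53°
pole (1 + j978·0.2) = 1 + j195.6 → |·| ≈ 195.6, ∠ ≈ 89.71°
pole (1 + j978·0.005) = 1 + j4.89 → |·| ≈ 4.9912, ∠ ≈ 78.44°
|L| = 0.16 · 978 · 122.25 / (195.6 · 4.9912) ≈ 19.594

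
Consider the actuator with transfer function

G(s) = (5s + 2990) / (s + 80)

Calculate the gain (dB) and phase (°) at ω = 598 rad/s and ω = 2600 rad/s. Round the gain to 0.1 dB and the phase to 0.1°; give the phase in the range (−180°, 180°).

Substitute s = j598:
Numerator: 5(j598) + 2990 = 2990 + j2990
Denominator: (j598) + 80 = 80 + j598
|N| = √(2990² + 2990²) ≈ 4228.5, ∠N ≈ 45.00°
|D| = √(80² + 598²) ≈ 603.33, ∠D ≈ 82.38°
|G| = 4228.5 / 603.33 ≈ 7.0086
Gain = 20 log₁₀(7.0086) ≈ 16.91 dB
∠G = 45.00° − 82.38° = -37.38°

Substitute s = j2600:
Numerator: 5(j2600) + 2990 = 2990 + j13000
Denominator: (j2600) + 80 = 80 + j2600
|N| = √(2990² + 13000²) ≈ 13339, ∠N ≈ 77.05°
|D| = √(80² + 2600²) ≈ 2601.2, ∠D ≈ 88.24°
|G| = 13339 / 2601.2 ≈ 5.128
Gain = 20 log₁₀(5.128) ≈ 14.20 dB
∠G = 77.05° − 88.24° = -11.19°

ω = 598: 16.9 dB, -37.4°; ω = 2600: 14.2 dB, -11.2°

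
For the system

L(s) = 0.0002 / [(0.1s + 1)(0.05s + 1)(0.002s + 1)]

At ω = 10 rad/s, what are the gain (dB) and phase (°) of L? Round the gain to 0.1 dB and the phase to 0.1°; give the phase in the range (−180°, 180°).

-78.0 dB, -72.7°

At ω = 10 rad/s:
pole (1 + j10·0.1) = 1 + j1 → |·| ≈ 1.4142, ∠ ≈ 45.00°
pole (1 + j10·0.05) = 1 + j0.5 → |·| ≈ 1.118, ∠ ≈ 26.57°
pole (1 + j10·0.002) = 1 + j0.02 → |·| ≈ 1.0002, ∠ ≈ 1.15°
|L| = 0.0002 · 1 / (1.4142 · 1.118 · 1.0002) ≈ 0.00012647
Gain = 20 log₁₀(0.00012647) ≈ -77.96 dB
∠L = (0°) − (45.00° + 26.57° + 1.15°) = -72.72°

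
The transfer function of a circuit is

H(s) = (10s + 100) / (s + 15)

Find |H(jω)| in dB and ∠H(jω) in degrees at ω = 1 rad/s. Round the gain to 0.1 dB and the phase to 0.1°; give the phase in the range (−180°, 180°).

16.5 dB, 1.9°

Substitute s = j1:
Numerator: 10(j1) + 100 = 100 + j10
Denominator: (j1) + 15 = 15 + j1
|N| = √(100² + 10²) ≈ 100.5, ∠N ≈ 5.71°
|D| = √(15² + 1²) ≈ 15.033, ∠D ≈ 3.81°
|H| = 100.5 / 15.033 ≈ 6.6853
Gain = 20 log₁₀(6.6853) ≈ 16.50 dB
∠H = 5.71° − 3.81° = 1.90°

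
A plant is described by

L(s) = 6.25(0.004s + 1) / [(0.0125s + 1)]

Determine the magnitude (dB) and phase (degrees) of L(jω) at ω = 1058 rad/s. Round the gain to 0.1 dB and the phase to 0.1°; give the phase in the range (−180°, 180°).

At ω = 1058 rad/s:
zero (1 + j1058·0.004) = 1 + j4.232 → |·| ≈ 4.3485, ∠ ≈ 76.71°
pole (1 + j1058·0.0125) = 1 + j13.225 → |·| ≈ 13.263, ∠ ≈ 85.68°
|L| = 6.25 · 4.3485 / (13.263) ≈ 2.0492
Gain = 20 log₁₀(2.0492) ≈ 6.23 dB
∠L = (76.71°) − (85.68°) = -8.97°

6.2 dB, -9.0°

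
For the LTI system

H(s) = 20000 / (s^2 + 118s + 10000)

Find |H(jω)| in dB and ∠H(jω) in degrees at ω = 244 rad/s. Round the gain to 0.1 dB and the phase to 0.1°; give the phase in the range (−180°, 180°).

At s = jω = j244:
quadratic: (j244)² + 118·j244 + 10000 = -49536 + j28792 → |·| ≈ 57296, ∠ ≈ 149.83°
|H| = 20000 / 57296 ≈ 0.34906
Gain = 20 log₁₀(0.34906) ≈ -9.14 dB
∠H = 0.00° − 149.83° = -149.83°

-9.1 dB, -149.8°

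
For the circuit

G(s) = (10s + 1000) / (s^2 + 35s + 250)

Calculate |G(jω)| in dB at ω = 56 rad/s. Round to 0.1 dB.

Substitute s = j56:
Numerator: 10(j56) + 1000 = 1000 + j560
Denominator: (j56)^2 + 35(j56) + 250 = -2886 + j1960
|N| = √(1000² + 560²) ≈ 1146.1, ∠N ≈ 29.25°
|D| = √(2886² + 1960²) ≈ 3488.6, ∠D ≈ 145.82°
|G| = 1146.1 / 3488.6 ≈ 0.32853
Gain = 20 log₁₀(0.32853) ≈ -9.67 dB

-9.7 dB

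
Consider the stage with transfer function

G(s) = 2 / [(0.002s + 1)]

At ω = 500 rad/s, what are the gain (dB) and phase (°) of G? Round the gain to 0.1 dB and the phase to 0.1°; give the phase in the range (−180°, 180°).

At ω = 500 rad/s:
pole (1 + j500·0.002) = 1 + j1 → |·| ≈ 1.4142, ∠ ≈ 45.00°
|G| = 2 · 1 / (1.4142) ≈ 1.4142
Gain = 20 log₁₀(1.4142) ≈ 3.01 dB
∠G = (0°) − (45.00°) = -45.00°

3.0 dB, -45.0°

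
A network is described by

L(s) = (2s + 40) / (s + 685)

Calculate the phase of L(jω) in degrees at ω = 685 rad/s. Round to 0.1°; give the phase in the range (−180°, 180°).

43.3°

Substitute s = j685:
Numerator: 2(j685) + 40 = 40 + j1370
Denominator: (j685) + 685 = 685 + j685
|N| = √(40² + 1370²) ≈ 1370.6, ∠N ≈ 88.33°
|D| = √(685² + 685²) ≈ 968.74, ∠D ≈ 45.00°
∠L = 88.33° − 45.00° = 43.33°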